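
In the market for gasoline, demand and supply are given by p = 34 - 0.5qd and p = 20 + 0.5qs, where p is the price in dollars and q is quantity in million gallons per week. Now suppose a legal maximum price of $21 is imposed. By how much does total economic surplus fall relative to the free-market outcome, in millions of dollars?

72

Rearranging demand gives qd = 68 - 2p; rearranging supply gives qs = 2p - 40. Without the control the market clears where 68 - 2p = 2p - 40, i.e. p* = 27 and q* = 14.
Since 21 < 27, the ceiling is binding.
At p = 21: qd = 68 - 2·21 = 26 and qs = 2·21 - 40 = 2.
Quantity traded falls to 2. At q = 2 the demand price is (68 - 2)/2 = 33 and the supply price is (40 + 2)/2 = 21.
Deadweight loss = ½ · (33 - 21) · (14 - 2) = ½ · 12 · 12 = 72.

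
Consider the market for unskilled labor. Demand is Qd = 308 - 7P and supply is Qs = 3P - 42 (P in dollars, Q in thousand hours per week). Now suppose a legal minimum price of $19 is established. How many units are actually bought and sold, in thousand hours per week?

Setting quantity demanded equal to quantity supplied, 308 - 7P = 3P - 42, gives P* = 35 and Q* = 63.
Since 19 is below P* = 35, the floor does not bind and the free-market outcome prevails.

63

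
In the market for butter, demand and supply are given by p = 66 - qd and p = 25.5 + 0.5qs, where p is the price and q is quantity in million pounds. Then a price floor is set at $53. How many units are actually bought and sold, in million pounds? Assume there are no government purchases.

Rearranging demand gives qd = 66 - p; rearranging supply gives qs = 2p - 51. In a free market, 66 - p = 2p - 51 gives the equilibrium p* = 39, q* = 27.
Since 53 > 39, the floor is binding.
At p = 53: qd = 66 - 53 = 13 and qs = 2·53 - 51 = 55.
The quantity actually transacted is the short side, demand: 13.

13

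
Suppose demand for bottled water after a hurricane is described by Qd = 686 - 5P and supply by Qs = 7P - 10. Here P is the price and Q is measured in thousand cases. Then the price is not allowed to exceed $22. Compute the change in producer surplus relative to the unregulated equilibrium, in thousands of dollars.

-9720

In a free market, 686 - 5P = 7P - 10 gives the equilibrium P* = 58, Q* = 396.
Because the ceiling (22) lies below the market-clearing price, it is binding.
At P = 22: Qd = 686 - 5·22 = 576 and Qs = 7·22 - 10 = 144.
Producer surplus without the control is ½ · (58 - 10/7) · 396 = 78408/7.
With the ceiling, producers sell 144 units at 22, so PS = ½ · (22 - 10/7) · 144 = 10368/7.
Change in producer surplus = 10368/7 - 78408/7 = -9720.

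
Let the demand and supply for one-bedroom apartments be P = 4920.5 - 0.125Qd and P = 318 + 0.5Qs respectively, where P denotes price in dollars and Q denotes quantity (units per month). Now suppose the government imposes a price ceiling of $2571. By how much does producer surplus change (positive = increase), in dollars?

Rearranging demand gives Qd = 39364 - 8P; rearranging supply gives Qs = 2P - 636. Equilibrium: 39364 - 8P = 2P - 636, so 40000 = 10P and P* = 4000, Q* = 7364.
Since 2571 < 4000, the ceiling is binding.
At P = 2571: Qd = 39364 - 8·2571 = 18796 and Qs = 2·2571 - 636 = 4506.
Producer surplus without the control is ½ · (4000 - 318) · 7364 = 13557124.
With the ceiling, producers sell 4506 units at 2571, so PS = ½ · (2571 - 318) · 4506 = 5076009.
Change in producer surplus = 5076009 - 13557124 = -8481115.

-8481115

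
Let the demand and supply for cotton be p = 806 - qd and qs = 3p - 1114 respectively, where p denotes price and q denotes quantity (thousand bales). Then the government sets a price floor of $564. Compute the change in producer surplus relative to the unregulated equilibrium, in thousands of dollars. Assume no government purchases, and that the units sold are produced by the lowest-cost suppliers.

Rearranging demand gives qd = 806 - p. In a free market, 806 - p = 3p - 1114 gives the equilibrium p* = 480, q* = 326.
Because the floor (564) lies above the market-clearing price, it is binding.
At p = 564: qd = 806 - 564 = 242 and qs = 3·564 - 1114 = 578.
Producer surplus without the control is ½ · (480 - 1114/3) · 326 = 53138/3.
With the floor, 242 units are sold at 564. The supply price at q = 242 is 452, so PS = ½ · [(564 - 1114/3) + (564 - 452)] · 242 = 110594/3.
Change in producer surplus = 110594/3 - 53138/3 = 19152.

19152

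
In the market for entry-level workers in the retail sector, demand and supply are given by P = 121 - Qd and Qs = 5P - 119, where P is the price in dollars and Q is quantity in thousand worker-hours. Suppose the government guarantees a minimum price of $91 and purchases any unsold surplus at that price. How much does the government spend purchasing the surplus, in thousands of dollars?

27846

Rearranging demand gives Qd = 121 - P. Without the control the market clears where 121 - P = 5P - 119, i.e. P* = 40 and Q* = 81.
The floor of 91 is above the equilibrium price 40, so it binds.
At P = 91: Qd = 121 - 91 = 30 and Qs = 5·91 - 119 = 336.
Surplus = Qs - Qd = 306.
Government expenditure = surplus × support price = 306 × 91 = 27846.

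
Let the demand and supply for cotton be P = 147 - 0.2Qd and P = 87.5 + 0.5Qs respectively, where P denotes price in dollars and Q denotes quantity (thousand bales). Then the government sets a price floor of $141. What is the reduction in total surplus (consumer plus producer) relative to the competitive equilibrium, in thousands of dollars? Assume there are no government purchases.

1058.75

Rearranging demand gives Qd = 735 - 5P; rearranging supply gives Qs = 2P - 175. Without the control the market clears where 735 - 5P = 2P - 175, i.e. P* = 130 and Q* = 85.
The floor of 141 is above the equilibrium price 130, so it binds.
At P = 141: Qd = 735 - 5·141 = 30 and Qs = 2·141 - 175 = 107.
Quantity traded falls to 30. At Q = 30 the demand price is (735 - 30)/5 = 141 and the supply price is (175 + 30)/2 = 102.5.
Deadweight loss = ½ · (141 - 102.5) · (85 - 30) = ½ · 38.5 · 55 = 1058.75.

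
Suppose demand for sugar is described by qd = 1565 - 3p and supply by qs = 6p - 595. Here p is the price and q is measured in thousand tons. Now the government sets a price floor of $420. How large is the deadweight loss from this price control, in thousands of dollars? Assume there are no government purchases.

Setting quantity demanded equal to quantity supplied, 1565 - 3p = 6p - 595, gives p* = 240 and q* = 845.
The floor of 420 is above the equilibrium price 240, so it binds.
At p = 420: qd = 1565 - 3·420 = 305 and qs = 6·420 - 595 = 1925.
Quantity traded falls to 305. At q = 305 the demand price is (1565 - 305)/3 = 420 and the supply price is (595 + 305)/6 = 150.
Deadweight loss = ½ · (420 - 150) · (845 - 305) = ½ · 270 · 540 = 72900.

72900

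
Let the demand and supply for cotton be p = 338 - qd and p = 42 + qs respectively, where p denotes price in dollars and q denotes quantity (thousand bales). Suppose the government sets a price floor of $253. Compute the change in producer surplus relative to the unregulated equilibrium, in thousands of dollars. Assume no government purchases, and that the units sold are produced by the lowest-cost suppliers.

3370.5

Rearranging demand gives qd = 338 - p; rearranging supply gives qs = p - 42. Without the control the market clears where 338 - p = p - 42, i.e. p* = 190 and q* = 148.
The floor of 253 is above the equilibrium price 190, so it binds.
At p = 253: qd = 338 - 253 = 85 and qs = 253 - 42 = 211.
Producer surplus without the control is ½ · (190 - 42) · 148 = 10952.
With the floor, 85 units are sold at 253. The supply price at q = 85 is 127, so PS = ½ · [(253 - 42) + (253 - 127)] · 85 = 14322.5.
Change in producer surplus = 14322.5 - 10952 = 3370.5.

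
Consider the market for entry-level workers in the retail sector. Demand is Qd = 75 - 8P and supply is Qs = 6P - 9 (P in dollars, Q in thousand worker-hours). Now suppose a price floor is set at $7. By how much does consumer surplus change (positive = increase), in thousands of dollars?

-23

Equilibrium: 75 - 8P = 6P - 9, so 84 = 14P and P* = 6, Q* = 27.
Since 7 > 6, the floor is binding.
At P = 7: Qd = 75 - 8·7 = 19 and Qs = 6·7 - 9 = 33.
Consumer surplus without the control is ½ · (9.375 - 6) · 27 = 45.5625.
With the floor, consumers buy 19 units at 7, so CS = ½ · (9.375 - 7) · 19 = 22.5625.
Change in consumer surplus = 22.5625 - 45.5625 = -23.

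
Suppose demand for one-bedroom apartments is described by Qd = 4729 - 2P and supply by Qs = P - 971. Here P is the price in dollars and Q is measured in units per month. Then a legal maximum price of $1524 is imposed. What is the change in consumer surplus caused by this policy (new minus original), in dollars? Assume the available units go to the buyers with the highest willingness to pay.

Equilibrium: 4729 - 2P = P - 971, so 5700 = 3P and P* = 1900, Q* = 929.
Because the ceiling (1524) lies below the market-clearing price, it is binding.
At P = 1524: Qd = 4729 - 2·1524 = 1681 and Qs = 1524 - 971 = 553.
Consumer surplus without the control is ½ · (2364.5 - 1900) · 929 = 215760.25.
With the ceiling, 553 units are sold at 1524 (assume they go to the highest-value buyers). The demand price at Q = 553 is 2088, so CS = ½ · [(2364.5 - 1524) + (2088 - 1524)] · 553 = 388344.25.
Change in consumer surplus = 388344.25 - 215760.25 = 172584.

172584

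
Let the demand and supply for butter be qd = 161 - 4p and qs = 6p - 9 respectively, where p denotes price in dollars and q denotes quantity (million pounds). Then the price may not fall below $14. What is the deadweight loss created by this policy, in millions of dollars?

0

Equilibrium: 161 - 4p = 6p - 9, so 170 = 10p and p* = 17, q* = 93.
Since 14 is below p* = 17, the floor does not bind and the free-market outcome prevails.
Since the control does not bind, no trades are prevented and deadweight loss is zero.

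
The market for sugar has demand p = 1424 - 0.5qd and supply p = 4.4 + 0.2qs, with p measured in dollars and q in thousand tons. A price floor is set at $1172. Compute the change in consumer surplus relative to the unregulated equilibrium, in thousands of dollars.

-964692

Rearranging demand gives qd = 2848 - 2p; rearranging supply gives qs = 5p - 22. Setting quantity demanded equal to quantity supplied, 2848 - 2p = 5p - 22, gives p* = 410 and q* = 2028.
The floor of 1172 is above the equilibrium price 410, so it binds.
At p = 1172: qd = 2848 - 2·1172 = 504 and qs = 5·1172 - 22 = 5838.
Consumer surplus without the control is ½ · (1424 - 410) · 2028 = 1028196.
With the floor, consumers buy 504 units at 1172, so CS = ½ · (1424 - 1172) · 504 = 63504.
Change in consumer surplus = 63504 - 1028196 = -964692.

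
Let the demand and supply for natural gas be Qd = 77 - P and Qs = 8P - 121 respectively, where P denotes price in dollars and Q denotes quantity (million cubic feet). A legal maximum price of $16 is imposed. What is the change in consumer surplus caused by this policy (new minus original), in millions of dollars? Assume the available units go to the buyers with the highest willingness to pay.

-1110

Equilibrium: 77 - P = 8P - 121, so 198 = 9P and P* = 22, Q* = 55.
Since 16 < 22, the ceiling is binding.
At P = 16: Qd = 77 - 16 = 61 and Qs = 8·16 - 121 = 7.
Consumer surplus without the control is ½ · (77 - 22) · 55 = 1512.5.
With the ceiling, 7 units are sold at 16 (assume they go to the highest-value buyers). The demand price at Q = 7 is 70, so CS = ½ · [(77 - 16) + (70 - 16)] · 7 = 402.5.
Change in consumer surplus = 402.5 - 1512.5 = -1110.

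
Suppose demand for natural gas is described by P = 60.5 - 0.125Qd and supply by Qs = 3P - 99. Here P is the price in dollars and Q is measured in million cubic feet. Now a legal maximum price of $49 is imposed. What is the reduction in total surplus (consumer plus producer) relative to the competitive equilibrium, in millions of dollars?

33

Rearranging demand gives Qd = 484 - 8P. In a free market, 484 - 8P = 3P - 99 gives the equilibrium P* = 53, Q* = 60.
The ceiling of 49 is below the equilibrium price 53, so it binds.
At P = 49: Qd = 484 - 8·49 = 92 and Qs = 3·49 - 99 = 48.
Quantity traded falls to 48. At Q = 48 the demand price is (484 - 48)/8 = 54.5 and the supply price is (99 + 48)/3 = 49.
Deadweight loss = ½ · (54.5 - 49) · (60 - 48) = ½ · 5.5 · 12 = 33.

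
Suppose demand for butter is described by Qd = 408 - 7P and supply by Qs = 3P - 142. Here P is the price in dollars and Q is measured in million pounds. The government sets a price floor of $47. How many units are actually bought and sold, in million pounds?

Without the control the market clears where 408 - 7P = 3P - 142, i.e. P* = 55 and Q* = 23.
The floor of 47 is below the equilibrium price 55, so it is not binding; the market clears at P* = 55, Q* = 23.

23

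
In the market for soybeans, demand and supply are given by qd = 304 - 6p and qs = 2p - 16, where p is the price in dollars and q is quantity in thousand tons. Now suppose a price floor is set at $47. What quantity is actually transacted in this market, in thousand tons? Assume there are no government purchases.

22

Without the control the market clears where 304 - 6p = 2p - 16, i.e. p* = 40 and q* = 64.
The floor of 47 is above the equilibrium price 40, so it binds.
At p = 47: qd = 304 - 6·47 = 22 and qs = 2·47 - 16 = 78.
The quantity actually transacted is the short side, demand: 22.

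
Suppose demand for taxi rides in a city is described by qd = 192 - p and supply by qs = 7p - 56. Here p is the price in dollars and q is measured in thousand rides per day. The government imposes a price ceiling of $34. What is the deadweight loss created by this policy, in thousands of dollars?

0

Equilibrium: 192 - p = 7p - 56, so 248 = 8p and p* = 31, q* = 161.
Since 34 is above p* = 31, the ceiling does not bind and the free-market outcome prevails.
Since the control does not bind, no trades are prevented and deadweight loss is zero.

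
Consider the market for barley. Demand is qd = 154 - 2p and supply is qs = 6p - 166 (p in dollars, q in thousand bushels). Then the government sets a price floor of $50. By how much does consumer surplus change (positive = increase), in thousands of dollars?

In a free market, 154 - 2p = 6p - 166 gives the equilibrium p* = 40, q* = 74.
Because the floor (50) lies above the market-clearing price, it is binding.
At p = 50: qd = 154 - 2·50 = 54 and qs = 6·50 - 166 = 134.
Consumer surplus without the control is ½ · (77 - 40) · 74 = 1369.
With the floor, consumers buy 54 units at 50, so CS = ½ · (77 - 50) · 54 = 729.
Change in consumer surplus = 729 - 1369 = -640.

-640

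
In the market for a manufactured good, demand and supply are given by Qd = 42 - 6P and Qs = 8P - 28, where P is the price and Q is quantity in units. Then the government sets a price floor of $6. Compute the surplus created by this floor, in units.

14

Setting quantity demanded equal to quantity supplied, 42 - 6P = 8P - 28, gives P* = 5 and Q* = 12.
The floor of 6 is above the equilibrium price 5, so it binds.
At P = 6: Qd = 42 - 6·6 = 6 and Qs = 8·6 - 28 = 20.
Surplus = Qs - Qd = 20 - 6 = 14.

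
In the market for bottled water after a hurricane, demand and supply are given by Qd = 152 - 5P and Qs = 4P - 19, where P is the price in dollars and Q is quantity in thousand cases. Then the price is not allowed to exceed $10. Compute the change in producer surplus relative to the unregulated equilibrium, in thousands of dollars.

Equilibrium: 152 - 5P = 4P - 19, so 171 = 9P and P* = 19, Q* = 57.
The ceiling of 10 is below the equilibrium price 19, so it binds.
At P = 10: Qd = 152 - 5·10 = 102 and Qs = 4·10 - 19 = 21.
Producer surplus without the control is ½ · (19 - 4.75) · 57 = 406.125.
With the ceiling, producers sell 21 units at 10, so PS = ½ · (10 - 4.75) · 21 = 55.125.
Change in producer surplus = 55.125 - 406.125 = -351.

-351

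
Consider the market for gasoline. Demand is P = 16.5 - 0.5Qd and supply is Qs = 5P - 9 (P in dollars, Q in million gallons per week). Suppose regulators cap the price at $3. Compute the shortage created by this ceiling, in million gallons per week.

Rearranging demand gives Qd = 33 - 2P. In a free market, 33 - 2P = 5P - 9 gives the equilibrium P* = 6, Q* = 21.
Since 3 < 6, the ceiling is binding.
At P = 3: Qd = 33 - 2·3 = 27 and Qs = 5·3 - 9 = 6.
Shortage = Qd - Qs = 27 - 6 = 21.

21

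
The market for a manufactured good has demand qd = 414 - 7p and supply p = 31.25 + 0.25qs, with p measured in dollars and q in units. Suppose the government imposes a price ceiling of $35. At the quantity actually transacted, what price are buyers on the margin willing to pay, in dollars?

57

Rearranging supply gives qs = 4p - 125. Without the control the market clears where 414 - 7p = 4p - 125, i.e. p* = 49 and q* = 71.
Because the ceiling (35) lies below the market-clearing price, it is binding.
At p = 35: qd = 414 - 7·35 = 169 and qs = 4·35 - 125 = 15.
Only 15 units reach the market. On the demand curve, the marginal buyer's willingness to pay at q = 15 is (414 - 15)/7 = 57.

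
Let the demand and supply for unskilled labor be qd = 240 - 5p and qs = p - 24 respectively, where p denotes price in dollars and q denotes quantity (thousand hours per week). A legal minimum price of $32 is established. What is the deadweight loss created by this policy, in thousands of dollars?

0

Setting quantity demanded equal to quantity supplied, 240 - 5p = p - 24, gives p* = 44 and q* = 20.
Since 32 is below p* = 44, the floor does not bind and the free-market outcome prevails.
Since the control does not bind, no trades are prevented and deadweight loss is zero.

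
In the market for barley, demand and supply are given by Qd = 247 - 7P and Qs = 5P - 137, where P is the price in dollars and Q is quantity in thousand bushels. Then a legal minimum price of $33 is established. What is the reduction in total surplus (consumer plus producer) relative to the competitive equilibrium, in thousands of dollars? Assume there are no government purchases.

8.4

Without the control the market clears where 247 - 7P = 5P - 137, i.e. P* = 32 and Q* = 23.
The floor of 33 is above the equilibrium price 32, so it binds.
At P = 33: Qd = 247 - 7·33 = 16 and Qs = 5·33 - 137 = 28.
Quantity traded falls to 16. At Q = 16 the demand price is (247 - 16)/7 = 33 and the supply price is (137 + 16)/5 = 30.6.
Deadweight loss = ½ · (33 - 30.6) · (23 - 16) = ½ · 2.4 · 7 = 8.4.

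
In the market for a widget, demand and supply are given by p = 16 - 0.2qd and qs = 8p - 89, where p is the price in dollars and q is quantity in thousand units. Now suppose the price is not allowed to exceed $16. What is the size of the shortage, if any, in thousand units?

Rearranging demand gives qd = 80 - 5p. In a free market, 80 - 5p = 8p - 89 gives the equilibrium p* = 13, q* = 15.
Since 16 is above p* = 13, the ceiling does not bind and the free-market outcome prevails.
Since the control does not bind, there is no shortage.

0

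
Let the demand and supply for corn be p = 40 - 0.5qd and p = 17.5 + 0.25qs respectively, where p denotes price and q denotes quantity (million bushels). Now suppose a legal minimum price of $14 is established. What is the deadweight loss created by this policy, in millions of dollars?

0

Rearranging demand gives qd = 80 - 2p; rearranging supply gives qs = 4p - 70. In a free market, 80 - 2p = 4p - 70 gives the equilibrium p* = 25, q* = 30.
The floor of 14 is below the equilibrium price 25, so it is not binding; the market clears at p* = 25, q* = 30.
Since the control does not bind, no trades are prevented and deadweight loss is zero.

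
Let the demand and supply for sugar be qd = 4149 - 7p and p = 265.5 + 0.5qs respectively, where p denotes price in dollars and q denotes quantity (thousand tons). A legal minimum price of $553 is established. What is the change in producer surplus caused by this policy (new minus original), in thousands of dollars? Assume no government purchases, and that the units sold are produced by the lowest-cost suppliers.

-4166.25

Rearranging supply gives qs = 2p - 531. Equilibrium: 4149 - 7p = 2p - 531, so 4680 = 9p and p* = 520, q* = 509.
Because the floor (553) lies above the market-clearing price, it is binding.
At p = 553: qd = 4149 - 7·553 = 278 and qs = 2·553 - 531 = 575.
Producer surplus without the control is ½ · (520 - 265.5) · 509 = 64770.25.
With the floor, 278 units are sold at 553. The supply price at q = 278 is 404.5, so PS = ½ · [(553 - 265.5) + (553 - 404.5)] · 278 = 60604.
Change in producer surplus = 60604 - 64770.25 = -4166.25.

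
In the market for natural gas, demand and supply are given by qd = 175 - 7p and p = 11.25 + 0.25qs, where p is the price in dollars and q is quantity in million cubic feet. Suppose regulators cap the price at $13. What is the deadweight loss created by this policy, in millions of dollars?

Rearranging supply gives qs = 4p - 45. Setting quantity demanded equal to quantity supplied, 175 - 7p = 4p - 45, gives p* = 20 and q* = 35.
Because the ceiling (13) lies below the market-clearing price, it is binding.
At p = 13: qd = 175 - 7·13 = 84 and qs = 4·13 - 45 = 7.
Quantity traded falls to 7. At q = 7 the demand price is (175 - 7)/7 = 24 and the supply price is (45 + 7)/4 = 13.
Deadweight loss = ½ · (24 - 13) · (35 - 7) = ½ · 11 · 28 = 154.

154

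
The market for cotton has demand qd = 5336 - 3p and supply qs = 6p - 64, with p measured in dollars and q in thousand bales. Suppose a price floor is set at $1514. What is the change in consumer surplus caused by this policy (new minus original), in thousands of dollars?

Equilibrium: 5336 - 3p = 6p - 64, so 5400 = 9p and p* = 600, q* = 3536.
Because the floor (1514) lies above the market-clearing price, it is binding.
At p = 1514: qd = 5336 - 3·1514 = 794 and qs = 6·1514 - 64 = 9020.
Consumer surplus without the control is ½ · (5336/3 - 600) · 3536 = 6251648/3.
With the floor, consumers buy 794 units at 1514, so CS = ½ · (5336/3 - 1514) · 794 = 315218/3.
Change in consumer surplus = 315218/3 - 6251648/3 = -1978810.

-1978810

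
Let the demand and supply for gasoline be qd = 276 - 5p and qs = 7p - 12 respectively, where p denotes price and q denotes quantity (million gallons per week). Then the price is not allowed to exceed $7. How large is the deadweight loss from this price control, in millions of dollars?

2427.6

Without the control the market clears where 276 - 5p = 7p - 12, i.e. p* = 24 and q* = 156.
The ceiling of 7 is below the equilibrium price 24, so it binds.
At p = 7: qd = 276 - 5·7 = 241 and qs = 7·7 - 12 = 37.
Quantity traded falls to 37. At q = 37 the demand price is (276 - 37)/5 = 47.8 and the supply price is (12 + 37)/7 = 7.
Deadweight loss = ½ · (47.8 - 7) · (156 - 37) = ½ · 40.8 · 119 = 2427.6.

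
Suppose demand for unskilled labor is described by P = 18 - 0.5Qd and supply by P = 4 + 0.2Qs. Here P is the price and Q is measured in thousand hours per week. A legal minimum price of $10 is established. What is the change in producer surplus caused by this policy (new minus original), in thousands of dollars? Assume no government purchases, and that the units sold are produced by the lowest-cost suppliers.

Rearranging demand gives Qd = 36 - 2P; rearranging supply gives Qs = 5P - 20. Setting quantity demanded equal to quantity supplied, 36 - 2P = 5P - 20, gives P* = 8 and Q* = 20.
Since 10 > 8, the floor is binding.
At P = 10: Qd = 36 - 2·10 = 16 and Qs = 5·10 - 20 = 30.
Producer surplus without the control is ½ · (8 - 4) · 20 = 40.
With the floor, 16 units are sold at 10. The supply price at Q = 16 is 7.2, so PS = ½ · [(10 - 4) + (10 - 7.2)] · 16 = 70.4.
Change in producer surplus = 70.4 - 40 = 30.4.

30.4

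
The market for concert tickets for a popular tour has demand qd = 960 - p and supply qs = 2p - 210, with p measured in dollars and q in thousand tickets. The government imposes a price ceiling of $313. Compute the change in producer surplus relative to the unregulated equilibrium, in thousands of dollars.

Setting quantity demanded equal to quantity supplied, 960 - p = 2p - 210, gives p* = 390 and q* = 570.
Because the ceiling (313) lies below the market-clearing price, it is binding.
At p = 313: qd = 960 - 313 = 647 and qs = 2·313 - 210 = 416.
Producer surplus without the control is ½ · (390 - 105) · 570 = 81225.
With the ceiling, producers sell 416 units at 313, so PS = ½ · (313 - 105) · 416 = 43264.
Change in producer surplus = 43264 - 81225 = -37961.

-37961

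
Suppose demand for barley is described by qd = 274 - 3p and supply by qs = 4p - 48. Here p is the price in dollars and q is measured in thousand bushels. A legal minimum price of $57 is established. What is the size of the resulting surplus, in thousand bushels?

In a free market, 274 - 3p = 4p - 48 gives the equilibrium p* = 46, q* = 136.
Because the floor (57) lies above the market-clearing price, it is binding.
At p = 57: qd = 274 - 3·57 = 103 and qs = 4·57 - 48 = 180.
Surplus = qs - qd = 180 - 103 = 77.

77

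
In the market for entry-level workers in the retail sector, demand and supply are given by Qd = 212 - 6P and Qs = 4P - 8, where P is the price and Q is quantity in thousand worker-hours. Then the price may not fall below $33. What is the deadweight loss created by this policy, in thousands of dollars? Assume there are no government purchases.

In a free market, 212 - 6P = 4P - 8 gives the equilibrium P* = 22, Q* = 80.
Because the floor (33) lies above the market-clearing price, it is binding.
At P = 33: Qd = 212 - 6·33 = 14 and Qs = 4·33 - 8 = 124.
Quantity traded falls to 14. At Q = 14 the demand price is (212 - 14)/6 = 33 and the supply price is (8 + 14)/4 = 5.5.
Deadweight loss = ½ · (33 - 5.5) · (80 - 14) = ½ · 27.5 · 66 = 907.5.

907.5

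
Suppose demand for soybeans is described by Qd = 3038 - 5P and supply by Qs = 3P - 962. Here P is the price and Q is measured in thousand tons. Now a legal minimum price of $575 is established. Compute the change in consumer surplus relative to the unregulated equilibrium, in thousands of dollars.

In a free market, 3038 - 5P = 3P - 962 gives the equilibrium P* = 500, Q* = 538.
Because the floor (575) lies above the market-clearing price, it is binding.
At P = 575: Qd = 3038 - 5·575 = 163 and Qs = 3·575 - 962 = 763.
Consumer surplus without the control is ½ · (607.6 - 500) · 538 = 28944.4.
With the floor, consumers buy 163 units at 575, so CS = ½ · (607.6 - 575) · 163 = 2656.9.
Change in consumer surplus = 2656.9 - 28944.4 = -26287.5.

-26287.5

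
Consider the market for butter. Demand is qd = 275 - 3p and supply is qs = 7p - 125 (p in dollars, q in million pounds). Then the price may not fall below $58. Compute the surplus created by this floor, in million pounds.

180

Equilibrium: 275 - 3p = 7p - 125, so 400 = 10p and p* = 40, q* = 155.
The floor of 58 is above the equilibrium price 40, so it binds.
At p = 58: qd = 275 - 3·58 = 101 and qs = 7·58 - 125 = 281.
Surplus = qs - qd = 281 - 101 = 180.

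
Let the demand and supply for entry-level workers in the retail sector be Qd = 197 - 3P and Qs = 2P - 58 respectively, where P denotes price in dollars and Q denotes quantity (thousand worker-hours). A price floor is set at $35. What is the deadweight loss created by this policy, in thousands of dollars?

Setting quantity demanded equal to quantity supplied, 197 - 3P = 2P - 58, gives P* = 51 and Q* = 44.
Since 35 is below P* = 51, the floor does not bind and the free-market outcome prevails.
Since the control does not bind, no trades are prevented and deadweight loss is zero.

0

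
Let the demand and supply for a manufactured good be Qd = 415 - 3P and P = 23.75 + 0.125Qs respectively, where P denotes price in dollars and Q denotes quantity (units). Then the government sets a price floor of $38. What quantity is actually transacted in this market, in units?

250

Rearranging supply gives Qs = 8P - 190. Without the control the market clears where 415 - 3P = 8P - 190, i.e. P* = 55 and Q* = 250.
The floor of 38 is below the equilibrium price 55, so it is not binding; the market clears at P* = 55, Q* = 250.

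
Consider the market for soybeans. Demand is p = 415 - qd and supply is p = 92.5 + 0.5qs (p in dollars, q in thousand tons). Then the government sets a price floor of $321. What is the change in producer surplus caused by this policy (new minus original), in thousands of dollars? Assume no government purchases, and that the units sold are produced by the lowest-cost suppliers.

7713.75

Rearranging demand gives qd = 415 - p; rearranging supply gives qs = 2p - 185. Setting quantity demanded equal to quantity supplied, 415 - p = 2p - 185, gives p* = 200 and q* = 215.
Since 321 > 200, the floor is binding.
At p = 321: qd = 415 - 321 = 94 and qs = 2·321 - 185 = 457.
Producer surplus without the control is ½ · (200 - 92.5) · 215 = 11556.25.
With the floor, 94 units are sold at 321. The supply price at q = 94 is 139.5, so PS = ½ · [(321 - 92.5) + (321 - 139.5)] · 94 = 19270.
Change in producer surplus = 19270 - 11556.25 = 7713.75.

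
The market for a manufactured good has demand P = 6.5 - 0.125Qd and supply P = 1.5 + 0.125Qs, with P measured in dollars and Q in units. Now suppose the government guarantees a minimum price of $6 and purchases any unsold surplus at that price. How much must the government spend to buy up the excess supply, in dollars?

192

Rearranging demand gives Qd = 52 - 8P; rearranging supply gives Qs = 8P - 12. Without the control the market clears where 52 - 8P = 8P - 12, i.e. P* = 4 and Q* = 20.
Because the floor (6) lies above the market-clearing price, it is binding.
At P = 6: Qd = 52 - 8·6 = 4 and Qs = 8·6 - 12 = 36.
Surplus = Qs - Qd = 32.
Government expenditure = surplus × support price = 32 × 6 = 192.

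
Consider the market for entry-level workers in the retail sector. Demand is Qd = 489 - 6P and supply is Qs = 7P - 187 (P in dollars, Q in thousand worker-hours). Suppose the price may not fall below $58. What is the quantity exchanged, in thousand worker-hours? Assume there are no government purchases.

141

Setting quantity demanded equal to quantity supplied, 489 - 6P = 7P - 187, gives P* = 52 and Q* = 177.
Because the floor (58) lies above the market-clearing price, it is binding.
At P = 58: Qd = 489 - 6·58 = 141 and Qs = 7·58 - 187 = 219.
The quantity actually transacted is the short side, demand: 141.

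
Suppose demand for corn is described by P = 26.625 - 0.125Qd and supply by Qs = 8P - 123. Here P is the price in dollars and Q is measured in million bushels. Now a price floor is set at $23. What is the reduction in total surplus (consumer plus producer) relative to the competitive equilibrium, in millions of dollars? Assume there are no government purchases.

32

Rearranging demand gives Qd = 213 - 8P. Setting quantity demanded equal to quantity supplied, 213 - 8P = 8P - 123, gives P* = 21 and Q* = 45.
Because the floor (23) lies above the market-clearing price, it is binding.
At P = 23: Qd = 213 - 8·23 = 29 and Qs = 8·23 - 123 = 61.
Quantity traded falls to 29. At Q = 29 the demand price is (213 - 29)/8 = 23 and the supply price is (123 + 29)/8 = 19.
Deadweight loss = ½ · (23 - 19) · (45 - 29) = ½ · 4 · 16 = 32.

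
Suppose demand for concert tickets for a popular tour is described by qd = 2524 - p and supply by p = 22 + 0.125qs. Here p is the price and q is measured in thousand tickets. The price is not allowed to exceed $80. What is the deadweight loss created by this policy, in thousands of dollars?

Rearranging supply gives qs = 8p - 176. Equilibrium: 2524 - p = 8p - 176, so 2700 = 9p and p* = 300, q* = 2224.
The ceiling of 80 is below the equilibrium price 300, so it binds.
At p = 80: qd = 2524 - 80 = 2444 and qs = 8·80 - 176 = 464.
Quantity traded falls to 464. At q = 464 the demand price is 2524 - 464 = 2060 and the supply price is (176 + 464)/8 = 80.
Deadweight loss = ½ · (2060 - 80) · (2224 - 464) = ½ · 1980 · 1760 = 1742400.

1742400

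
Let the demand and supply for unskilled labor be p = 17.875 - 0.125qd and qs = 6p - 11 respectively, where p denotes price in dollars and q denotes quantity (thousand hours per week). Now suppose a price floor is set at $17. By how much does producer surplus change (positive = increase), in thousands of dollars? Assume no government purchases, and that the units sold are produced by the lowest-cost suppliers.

-150

Rearranging demand gives qd = 143 - 8p. Setting quantity demanded equal to quantity supplied, 143 - 8p = 6p - 11, gives p* = 11 and q* = 55.
Because the floor (17) lies above the market-clearing price, it is binding.
At p = 17: qd = 143 - 8·17 = 7 and qs = 6·17 - 11 = 91.
Producer surplus without the control is ½ · (11 - 11/6) · 55 = 3025/12.
With the floor, 7 units are sold at 17. The supply price at q = 7 is 3, so PS = ½ · [(17 - 11/6) + (17 - 3)] · 7 = 1225/12.
Change in producer surplus = 1225/12 - 3025/12 = -150.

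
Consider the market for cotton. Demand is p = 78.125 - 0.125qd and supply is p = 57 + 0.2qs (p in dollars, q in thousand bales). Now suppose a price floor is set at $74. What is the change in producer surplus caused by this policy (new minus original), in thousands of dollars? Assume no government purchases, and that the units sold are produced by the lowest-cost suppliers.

Rearranging demand gives qd = 625 - 8p; rearranging supply gives qs = 5p - 285. Without the control the market clears where 625 - 8p = 5p - 285, i.e. p* = 70 and q* = 65.
Because the floor (74) lies above the market-clearing price, it is binding.
At p = 74: qd = 625 - 8·74 = 33 and qs = 5·74 - 285 = 85.
Producer surplus without the control is ½ · (70 - 57) · 65 = 422.5.
With the floor, 33 units are sold at 74. The supply price at q = 33 is 63.6, so PS = ½ · [(74 - 57) + (74 - 63.6)] · 33 = 452.1.
Change in producer surplus = 452.1 - 422.5 = 29.6.

29.6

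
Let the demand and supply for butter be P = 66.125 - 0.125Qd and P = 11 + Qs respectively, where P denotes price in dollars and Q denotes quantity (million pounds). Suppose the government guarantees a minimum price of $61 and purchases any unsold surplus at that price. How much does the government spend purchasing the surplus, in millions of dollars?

Rearranging demand gives Qd = 529 - 8P; rearranging supply gives Qs = P - 11. Without the control the market clears where 529 - 8P = P - 11, i.e. P* = 60 and Q* = 49.
Because the floor (61) lies above the market-clearing price, it is binding.
At P = 61: Qd = 529 - 8·61 = 41 and Qs = 61 - 11 = 50.
Surplus = Qs - Qd = 9.
Government expenditure = surplus × support price = 9 × 61 = 549.

549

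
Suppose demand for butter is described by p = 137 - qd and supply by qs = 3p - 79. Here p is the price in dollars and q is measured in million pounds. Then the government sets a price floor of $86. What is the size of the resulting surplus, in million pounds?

128

Rearranging demand gives qd = 137 - p. Setting quantity demanded equal to quantity supplied, 137 - p = 3p - 79, gives p* = 54 and q* = 83.
Because the floor (86) lies above the market-clearing price, it is binding.
At p = 86: qd = 137 - 86 = 51 and qs = 3·86 - 79 = 179.
Surplus = qs - qd = 179 - 51 = 128.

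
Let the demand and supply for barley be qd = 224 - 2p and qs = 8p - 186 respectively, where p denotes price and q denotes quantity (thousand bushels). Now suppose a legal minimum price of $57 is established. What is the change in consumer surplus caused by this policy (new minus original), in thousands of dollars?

-2016

In a free market, 224 - 2p = 8p - 186 gives the equilibrium p* = 41, q* = 142.
Since 57 > 41, the floor is binding.
At p = 57: qd = 224 - 2·57 = 110 and qs = 8·57 - 186 = 270.
Consumer surplus without the control is ½ · (112 - 41) · 142 = 5041.
With the floor, consumers buy 110 units at 57, so CS = ½ · (112 - 57) · 110 = 3025.
Change in consumer surplus = 3025 - 5041 = -2016.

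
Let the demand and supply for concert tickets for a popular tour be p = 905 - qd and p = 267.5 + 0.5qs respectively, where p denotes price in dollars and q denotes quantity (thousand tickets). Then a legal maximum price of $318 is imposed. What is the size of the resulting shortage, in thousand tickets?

486

Rearranging demand gives qd = 905 - p; rearranging supply gives qs = 2p - 535. Setting quantity demanded equal to quantity supplied, 905 - p = 2p - 535, gives p* = 480 and q* = 425.
Since 318 < 480, the ceiling is binding.
At p = 318: qd = 905 - 318 = 587 and qs = 2·318 - 535 = 101.
Shortage = qd - qs = 587 - 101 = 486.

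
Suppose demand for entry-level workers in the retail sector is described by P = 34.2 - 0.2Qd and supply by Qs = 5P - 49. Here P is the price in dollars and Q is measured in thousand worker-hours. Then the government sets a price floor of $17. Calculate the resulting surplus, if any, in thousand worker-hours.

Rearranging demand gives Qd = 171 - 5P. Without the control the market clears where 171 - 5P = 5P - 49, i.e. P* = 22 and Q* = 61.
The floor of 17 is below the equilibrium price 22, so it is not binding; the market clears at P* = 22, Q* = 61.
Since the control does not bind, there is no surplus.

0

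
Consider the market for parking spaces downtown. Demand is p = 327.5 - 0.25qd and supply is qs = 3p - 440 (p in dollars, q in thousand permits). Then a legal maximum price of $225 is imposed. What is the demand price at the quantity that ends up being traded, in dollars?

268.75

Rearranging demand gives qd = 1310 - 4p. In a free market, 1310 - 4p = 3p - 440 gives the equilibrium p* = 250, q* = 310.
Since 225 < 250, the ceiling is binding.
At p = 225: qd = 1310 - 4·225 = 410 and qs = 3·225 - 440 = 235.
Only 235 units reach the market. On the demand curve, the marginal buyer's willingness to pay at q = 235 is (1310 - 235)/4 = 268.75.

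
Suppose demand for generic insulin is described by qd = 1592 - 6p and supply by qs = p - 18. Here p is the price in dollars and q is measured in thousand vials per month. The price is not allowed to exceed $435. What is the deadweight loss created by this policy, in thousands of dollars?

0

In a free market, 1592 - 6p = p - 18 gives the equilibrium p* = 230, q* = 212.
The ceiling of 435 is above the equilibrium price 230, so it is not binding; the market clears at p* = 230, q* = 212.
Since the control does not bind, no trades are prevented and deadweight loss is zero.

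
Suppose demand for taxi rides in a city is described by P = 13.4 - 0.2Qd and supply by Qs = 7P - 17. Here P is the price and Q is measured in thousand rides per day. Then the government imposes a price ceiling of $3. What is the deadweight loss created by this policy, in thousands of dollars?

Rearranging demand gives Qd = 67 - 5P. Setting quantity demanded equal to quantity supplied, 67 - 5P = 7P - 17, gives P* = 7 and Q* = 32.
Since 3 < 7, the ceiling is binding.
At P = 3: Qd = 67 - 5·3 = 52 and Qs = 7·3 - 17 = 4.
Quantity traded falls to 4. At Q = 4 the demand price is (67 - 4)/5 = 12.6 and the supply price is (17 + 4)/7 = 3.
Deadweight loss = ½ · (12.6 - 3) · (32 - 4) = ½ · 9.6 · 28 = 134.4.

134.4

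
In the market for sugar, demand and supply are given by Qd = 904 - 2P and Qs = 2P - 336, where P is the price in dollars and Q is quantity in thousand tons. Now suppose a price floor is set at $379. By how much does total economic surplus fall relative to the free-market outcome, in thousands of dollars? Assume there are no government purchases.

9522

In a free market, 904 - 2P = 2P - 336 gives the equilibrium P* = 310, Q* = 284.
The floor of 379 is above the equilibrium price 310, so it binds.
At P = 379: Qd = 904 - 2·379 = 146 and Qs = 2·379 - 336 = 422.
Quantity traded falls to 146. At Q = 146 the demand price is (904 - 146)/2 = 379 and the supply price is (336 + 146)/2 = 241.
Deadweight loss = ½ · (379 - 241) · (284 - 146) = ½ · 138 · 138 = 9522.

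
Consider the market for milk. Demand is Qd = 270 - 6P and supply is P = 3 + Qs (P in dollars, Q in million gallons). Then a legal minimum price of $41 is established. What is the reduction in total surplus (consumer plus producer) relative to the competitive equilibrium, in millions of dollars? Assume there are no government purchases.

Rearranging supply gives Qs = P - 3. In a free market, 270 - 6P = P - 3 gives the equilibrium P* = 39, Q* = 36.
The floor of 41 is above the equilibrium price 39, so it binds.
At P = 41: Qd = 270 - 6·41 = 24 and Qs = 41 - 3 = 38.
Quantity traded falls to 24. At Q = 24 the demand price is (270 - 24)/6 = 41 and the supply price is 3 + 24 = 27.
Deadweight loss = ½ · (41 - 27) · (36 - 24) = ½ · 14 · 12 = 84.

84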